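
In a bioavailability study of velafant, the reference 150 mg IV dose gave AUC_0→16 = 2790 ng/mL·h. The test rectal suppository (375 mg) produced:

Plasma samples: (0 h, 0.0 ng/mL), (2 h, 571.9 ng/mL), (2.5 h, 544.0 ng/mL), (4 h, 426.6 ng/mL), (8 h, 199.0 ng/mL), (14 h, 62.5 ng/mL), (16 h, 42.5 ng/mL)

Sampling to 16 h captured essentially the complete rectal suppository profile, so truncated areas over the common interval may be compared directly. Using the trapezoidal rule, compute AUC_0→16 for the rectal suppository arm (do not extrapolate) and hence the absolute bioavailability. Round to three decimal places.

Trapezoidal AUC_0→16 (rectal suppository):
  [0→2]: (0.0+571.9)/2 × 2 = 571.9
  [2→2.5]: (571.9+544.0)/2 × 0.5 = 278.975
  [2.5→4]: (544.0+426.6)/2 × 1.5 = 727.95
  [4→8]: (426.6+199.0)/2 × 4 = 1251.2
  [8→14]: (199.0+62.5)/2 × 6 = 784.5
  [14→16]: (62.5+42.5)/2 × 2 = 105.0
  Sum = 3719.525 ng/mL·h
F = (AUC_ev/D_ev)/(AUC_iv/D_iv) = (3719.525/375)/(2790/150) = 9.91873/18.6 = 0.5333

F = 0.533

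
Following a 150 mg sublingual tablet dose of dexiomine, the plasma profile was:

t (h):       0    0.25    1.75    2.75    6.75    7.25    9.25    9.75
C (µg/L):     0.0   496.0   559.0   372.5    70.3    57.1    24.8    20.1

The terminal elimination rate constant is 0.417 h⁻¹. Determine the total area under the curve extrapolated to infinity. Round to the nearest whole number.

Trapezoidal AUC_0→9.75:
  [0→0.25]: (0.0+496.0)/2 × 0.25 = 62.0
  [0.25→1.75]: (496.0+559.0)/2 × 1.5 = 791.25
  [1.75→2.75]: (559.0+372.5)/2 × 1 = 465.75
  [2.75→6.75]: (372.5+70.3)/2 × 4 = 885.6
  [6.75→7.25]: (70.3+57.1)/2 × 0.5 = 31.85
  [7.25→9.25]: (57.1+24.8)/2 × 2 = 81.9
  [9.25→9.75]: (24.8+20.1)/2 × 0.5 = 11.225
  Sum = 2329.575 µg/L·h
Extrapolated tail: C_last / k_e = 20.1 / 0.417 = 48.201
AUC_0→∞ = 2329.575 + 48.201 = 2377.776 µg/L·h

AUC = 2378 µg/L·h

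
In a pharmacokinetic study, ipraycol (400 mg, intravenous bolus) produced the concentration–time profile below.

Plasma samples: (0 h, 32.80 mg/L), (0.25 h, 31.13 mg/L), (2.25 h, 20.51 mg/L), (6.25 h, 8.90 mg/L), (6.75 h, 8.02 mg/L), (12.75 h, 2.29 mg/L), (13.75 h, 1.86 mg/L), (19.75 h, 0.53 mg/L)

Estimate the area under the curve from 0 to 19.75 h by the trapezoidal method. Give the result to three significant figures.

Trapezoidal AUC_0→19.75:
  [0→0.25]: (32.80+31.13)/2 × 0.25 = 7.99125
  [0.25→2.25]: (31.13+20.51)/2 × 2 = 51.64
  [2.25→6.25]: (20.51+8.90)/2 × 4 = 58.82
  [6.25→6.75]: (8.90+8.02)/2 × 0.5 = 4.23
  [6.75→12.75]: (8.02+2.29)/2 × 6 = 30.93
  [12.75→13.75]: (2.29+1.86)/2 × 1 = 2.075
  [13.75→19.75]: (1.86+0.53)/2 × 6 = 7.17
  Sum = 162.85625 mg/L·h

AUC = 163 mg/L·h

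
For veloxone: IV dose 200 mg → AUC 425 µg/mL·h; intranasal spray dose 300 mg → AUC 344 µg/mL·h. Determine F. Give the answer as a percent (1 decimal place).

F = (AUC_ev / D_ev) / (AUC_iv / D_iv)
  = (344/300) / (425/200)
  = 1.14667 / 2.125 = 0.5396
  = 53.96%

F = 54.0%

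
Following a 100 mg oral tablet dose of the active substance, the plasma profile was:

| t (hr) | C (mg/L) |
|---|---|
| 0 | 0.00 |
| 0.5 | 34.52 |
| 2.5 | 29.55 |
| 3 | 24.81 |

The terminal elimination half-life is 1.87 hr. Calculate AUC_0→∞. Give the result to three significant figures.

Trapezoidal AUC_0→3:
  [0→0.5]: (0.00+34.52)/2 × 0.5 = 8.63
  [0.5→2.5]: (34.52+29.55)/2 × 2 = 64.07
  [2.5→3]: (29.55+24.81)/2 × 0.5 = 13.59
  Sum = 86.29 mg/L·hr
k_e = ln2 / t½ = 0.693147 / 1.87 = 0.3707 hr^-1
Extrapolated tail: C_last / k_e = 24.81 / 0.3707 = 66.927
AUC_0→∞ = 86.29 + 66.927 = 153.217 mg/L·hr

AUC = 153 mg/L·hr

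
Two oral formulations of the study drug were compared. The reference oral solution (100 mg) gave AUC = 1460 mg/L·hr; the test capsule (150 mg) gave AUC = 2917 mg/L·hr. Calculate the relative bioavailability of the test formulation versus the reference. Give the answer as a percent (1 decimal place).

F_rel = 133.2%

F_rel = (AUC_test/D_test) / (AUC_ref/D_ref)
      = (2917/150) / (1460/100)
      = 19.4467 / 14.6 = 1.3320 = 133.20%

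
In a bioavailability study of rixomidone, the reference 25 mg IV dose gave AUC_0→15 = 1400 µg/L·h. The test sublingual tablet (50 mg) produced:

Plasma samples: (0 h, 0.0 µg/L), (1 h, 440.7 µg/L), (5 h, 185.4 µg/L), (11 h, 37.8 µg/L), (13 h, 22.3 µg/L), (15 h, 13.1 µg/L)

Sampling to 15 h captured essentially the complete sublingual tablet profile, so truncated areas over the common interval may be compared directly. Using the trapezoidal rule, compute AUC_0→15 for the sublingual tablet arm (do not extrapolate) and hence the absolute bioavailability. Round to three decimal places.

Trapezoidal AUC_0→15 (sublingual tablet):
  [0→1]: (0.0+440.7)/2 × 1 = 220.35
  [1→5]: (440.7+185.4)/2 × 4 = 1252.2
  [5→11]: (185.4+37.8)/2 × 6 = 669.6
  [11→13]: (37.8+22.3)/2 × 2 = 60.1
  [13→15]: (22.3+13.1)/2 × 2 = 35.4
  Sum = 2237.65 µg/L·h
F = (AUC_ev/D_ev)/(AUC_iv/D_iv) = (2237.65/50)/(1400/25) = 44.753/56 = 0.7992

F = 0.799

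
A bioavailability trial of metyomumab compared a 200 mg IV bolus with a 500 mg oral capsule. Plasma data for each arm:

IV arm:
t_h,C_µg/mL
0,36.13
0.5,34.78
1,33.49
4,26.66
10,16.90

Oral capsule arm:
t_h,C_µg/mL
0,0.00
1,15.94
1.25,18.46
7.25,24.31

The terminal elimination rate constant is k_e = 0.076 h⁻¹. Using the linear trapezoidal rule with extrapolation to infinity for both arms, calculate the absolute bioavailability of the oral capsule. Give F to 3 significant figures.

F = 0.385

Trapezoidal AUC_0→10 (IV):
  [0→0.5]: (36.13+34.78)/2 × 0.5 = 17.7275
  [0.5→1]: (34.78+33.49)/2 × 0.5 = 17.0675
  [1→4]: (33.49+26.66)/2 × 3 = 90.225
  [4→10]: (26.66+16.90)/2 × 6 = 130.68
  Sum = 255.7 µg/mL·h
IV tail: 16.90/0.076 = 222.368; AUC_iv,0→∞ = 255.7 + 222.368 = 478.068 µg/mL·h
Trapezoidal AUC_0→7.25 (oral capsule):
  [0→1]: (0.00+15.94)/2 × 1 = 7.97
  [1→1.25]: (15.94+18.46)/2 × 0.25 = 4.3
  [1.25→7.25]: (18.46+24.31)/2 × 6 = 128.31
  Sum = 140.58 µg/mL·h
oral capsule tail: 24.31/0.076 = 319.868; AUC_ev,0→∞ = 140.58 + 319.868 = 460.448 µg/mL·h
F = (AUC_ev/D_ev)/(AUC_iv/D_iv) = (460.448/500)/(478.068/200) = 0.920896/2.39034 = 0.3853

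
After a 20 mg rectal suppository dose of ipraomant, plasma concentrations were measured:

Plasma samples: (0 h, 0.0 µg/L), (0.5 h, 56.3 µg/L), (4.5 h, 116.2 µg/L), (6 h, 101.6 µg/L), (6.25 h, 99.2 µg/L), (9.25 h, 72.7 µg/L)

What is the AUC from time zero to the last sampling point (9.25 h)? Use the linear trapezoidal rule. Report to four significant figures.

AUC = 805.4 µg/L·h

Trapezoidal AUC_0→9.25:
  [0→0.5]: (0.0+56.3)/2 × 0.5 = 14.075
  [0.5→4.5]: (56.3+116.2)/2 × 4 = 345.0
  [4.5→6]: (116.2+101.6)/2 × 1.5 = 163.35
  [6→6.25]: (101.6+99.2)/2 × 0.25 = 25.1
  [6.25→9.25]: (99.2+72.7)/2 × 3 = 257.85
  Sum = 805.375 µg/L·h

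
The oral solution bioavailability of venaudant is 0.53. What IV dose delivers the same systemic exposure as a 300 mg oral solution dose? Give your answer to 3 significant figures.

D_iv = 159 mg

Systemic exposure from an extravascular dose = F × D_ev, so the equivalent IV dose is F × D_ev.
D_iv = F × D_ev = 0.53 × 300 = 159 mg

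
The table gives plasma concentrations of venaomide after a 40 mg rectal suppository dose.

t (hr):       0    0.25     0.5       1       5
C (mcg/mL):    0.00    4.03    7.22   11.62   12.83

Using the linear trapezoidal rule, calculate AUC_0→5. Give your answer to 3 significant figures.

Trapezoidal AUC_0→5:
  [0→0.25]: (0.00+4.03)/2 × 0.25 = 0.50375
  [0.25→0.5]: (4.03+7.22)/2 × 0.25 = 1.40625
  [0.5→1]: (7.22+11.62)/2 × 0.5 = 4.71
  [1→5]: (11.62+12.83)/2 × 4 = 48.9
  Sum = 55.52 mcg/mL·hr

AUC = 55.5 mcg/mL·hr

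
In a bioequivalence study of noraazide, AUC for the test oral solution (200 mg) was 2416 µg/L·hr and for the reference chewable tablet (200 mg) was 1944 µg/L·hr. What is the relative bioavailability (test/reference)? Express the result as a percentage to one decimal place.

F_rel = (AUC_test/D_test) / (AUC_ref/D_ref)
      = (2416/200) / (1944/200)
      = 12.08 / 9.72 = 1.2428 = 124.28%

F_rel = 124.3%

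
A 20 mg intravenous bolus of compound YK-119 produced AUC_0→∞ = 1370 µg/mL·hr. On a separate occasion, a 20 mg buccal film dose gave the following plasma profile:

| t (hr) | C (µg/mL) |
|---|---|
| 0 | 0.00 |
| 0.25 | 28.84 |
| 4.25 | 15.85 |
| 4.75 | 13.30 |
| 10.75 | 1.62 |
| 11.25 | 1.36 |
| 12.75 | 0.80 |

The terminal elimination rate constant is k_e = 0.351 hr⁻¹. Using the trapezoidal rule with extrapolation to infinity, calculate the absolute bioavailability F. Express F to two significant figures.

Trapezoidal AUC_0→12.75 (buccal film):
  [0→0.25]: (0.00+28.84)/2 × 0.25 = 3.605
  [0.25→4.25]: (28.84+15.85)/2 × 4 = 89.38
  [4.25→4.75]: (15.85+13.30)/2 × 0.5 = 7.2875
  [4.75→10.75]: (13.30+1.62)/2 × 6 = 44.76
  [10.75→11.25]: (1.62+1.36)/2 × 0.5 = 0.745
  [11.25→12.75]: (1.36+0.80)/2 × 1.5 = 1.62
  Sum = 147.3975 µg/mL·hr
Tail: C_last/k_e = 0.80/0.351 = 2.279
AUC_0→∞ (buccal film) = 147.3975 + 2.279 = 149.6765 µg/mL·hr
F = (AUC_ev/D_ev)/(AUC_iv/D_iv) = (149.6765/20)/(1370/20) = 7.483825/68.5 = 0.1093

F = 0.11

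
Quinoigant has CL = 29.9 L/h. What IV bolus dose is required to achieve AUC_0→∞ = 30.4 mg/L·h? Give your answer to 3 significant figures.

Dose_iv = CL × AUC_0→∞
     = 29.9 × 30.4 = 908.96 mg

Dose = 909 mg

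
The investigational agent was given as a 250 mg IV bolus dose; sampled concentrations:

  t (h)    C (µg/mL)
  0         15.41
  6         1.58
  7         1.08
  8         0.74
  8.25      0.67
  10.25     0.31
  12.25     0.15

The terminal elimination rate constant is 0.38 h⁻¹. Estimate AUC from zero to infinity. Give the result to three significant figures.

Trapezoidal AUC_0→12.25:
  [0→6]: (15.41+1.58)/2 × 6 = 50.97
  [6→7]: (1.58+1.08)/2 × 1 = 1.33
  [7→8]: (1.08+0.74)/2 × 1 = 0.91
  [8→8.25]: (0.74+0.67)/2 × 0.25 = 0.17625
  [8.25→10.25]: (0.67+0.31)/2 × 2 = 0.98
  [10.25→12.25]: (0.31+0.15)/2 × 2 = 0.46
  Sum = 54.82625 µg/mL·h
Extrapolated tail: C_last / k_e = 0.15 / 0.38 = 0.395
AUC_0→∞ = 54.82625 + 0.395 = 55.22125 µg/mL·h

AUC = 55.2 µg/mL·h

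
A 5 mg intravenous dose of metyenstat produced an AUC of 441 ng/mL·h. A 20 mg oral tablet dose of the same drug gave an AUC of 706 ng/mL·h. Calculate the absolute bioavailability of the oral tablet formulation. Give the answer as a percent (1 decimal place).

F = 40.0%

F = (AUC_ev / D_ev) / (AUC_iv / D_iv)
  = (706/20) / (441/5)
  = 35.3 / 88.2 = 0.4002
  = 40.02%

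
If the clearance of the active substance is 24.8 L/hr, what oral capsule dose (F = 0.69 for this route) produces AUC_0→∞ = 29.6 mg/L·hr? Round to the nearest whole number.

Dose = CL × AUC_0→∞ / F
     = 24.8 × 29.6 / 0.69 = 1063.88 mg

Dose = 1064 mg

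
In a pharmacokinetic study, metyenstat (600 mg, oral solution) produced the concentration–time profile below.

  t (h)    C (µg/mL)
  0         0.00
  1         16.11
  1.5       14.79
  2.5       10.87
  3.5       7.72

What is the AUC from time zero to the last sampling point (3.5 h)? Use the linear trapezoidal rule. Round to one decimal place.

Trapezoidal AUC_0→3.5:
  [0→1]: (0.00+16.11)/2 × 1 = 8.055
  [1→1.5]: (16.11+14.79)/2 × 0.5 = 7.725
  [1.5→2.5]: (14.79+10.87)/2 × 1 = 12.83
  [2.5→3.5]: (10.87+7.72)/2 × 1 = 9.295
  Sum = 37.905 µg/mL·h

AUC = 37.9 µg/mL·h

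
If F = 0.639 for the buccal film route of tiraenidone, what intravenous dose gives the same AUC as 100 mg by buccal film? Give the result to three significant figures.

D_iv = 63.9 mg

Systemic exposure from an extravascular dose = F × D_ev, so the equivalent IV dose is F × D_ev.
D_iv = F × D_ev = 0.639 × 100 = 63.9 mg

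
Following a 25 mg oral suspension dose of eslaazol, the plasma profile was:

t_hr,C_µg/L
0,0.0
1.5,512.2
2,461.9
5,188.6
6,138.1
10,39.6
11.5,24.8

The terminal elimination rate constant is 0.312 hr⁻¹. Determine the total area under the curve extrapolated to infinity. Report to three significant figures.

Trapezoidal AUC_0→11.5:
  [0→1.5]: (0.0+512.2)/2 × 1.5 = 384.15
  [1.5→2]: (512.2+461.9)/2 × 0.5 = 243.525
  [2→5]: (461.9+188.6)/2 × 3 = 975.75
  [5→6]: (188.6+138.1)/2 × 1 = 163.35
  [6→10]: (138.1+39.6)/2 × 4 = 355.4
  [10→11.5]: (39.6+24.8)/2 × 1.5 = 48.3
  Sum = 2170.475 µg/L·hr
Extrapolated tail: C_last / k_e = 24.8 / 0.312 = 79.487
AUC_0→∞ = 2170.475 + 79.487 = 2249.962 µg/L·hr

AUC = 2250 µg/L·hr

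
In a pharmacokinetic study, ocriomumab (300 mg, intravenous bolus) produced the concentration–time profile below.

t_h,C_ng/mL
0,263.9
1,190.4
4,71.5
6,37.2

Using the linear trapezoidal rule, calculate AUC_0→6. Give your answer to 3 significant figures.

Trapezoidal AUC_0→6:
  [0→1]: (263.9+190.4)/2 × 1 = 227.15
  [1→4]: (190.4+71.5)/2 × 3 = 392.85
  [4→6]: (71.5+37.2)/2 × 2 = 108.7
  Sum = 728.7 ng/mL·h

AUC = 729 ng/mL·h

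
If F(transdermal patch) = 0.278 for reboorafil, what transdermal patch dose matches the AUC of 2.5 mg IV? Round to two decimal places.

For equal systemic exposure: F × D_ev = D_iv
D_ev = D_iv / F = 2.5 / 0.278 = 8.99281 mg

D_transdermal = 8.99 mg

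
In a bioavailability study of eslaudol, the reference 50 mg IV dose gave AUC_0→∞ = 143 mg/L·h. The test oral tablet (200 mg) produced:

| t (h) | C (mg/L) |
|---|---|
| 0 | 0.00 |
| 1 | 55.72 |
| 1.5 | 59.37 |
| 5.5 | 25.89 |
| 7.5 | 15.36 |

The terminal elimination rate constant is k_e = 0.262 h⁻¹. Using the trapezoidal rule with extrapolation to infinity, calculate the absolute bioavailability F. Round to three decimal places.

Trapezoidal AUC_0→7.5 (oral tablet):
  [0→1]: (0.00+55.72)/2 × 1 = 27.86
  [1→1.5]: (55.72+59.37)/2 × 0.5 = 28.7725
  [1.5→5.5]: (59.37+25.89)/2 × 4 = 170.52
  [5.5→7.5]: (25.89+15.36)/2 × 2 = 41.25
  Sum = 268.4025 mg/L·h
Tail: C_last/k_e = 15.36/0.262 = 58.626
AUC_0→∞ (oral tablet) = 268.4025 + 58.626 = 327.0285 mg/L·h
F = (AUC_ev/D_ev)/(AUC_iv/D_iv) = (327.0285/200)/(143/50) = 1.6351425/2.86 = 0.5717

F = 0.572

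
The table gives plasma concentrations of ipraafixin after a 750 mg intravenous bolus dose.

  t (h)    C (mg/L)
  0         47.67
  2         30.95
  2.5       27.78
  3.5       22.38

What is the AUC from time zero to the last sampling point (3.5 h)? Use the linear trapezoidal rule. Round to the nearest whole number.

Trapezoidal AUC_0→3.5:
  [0→2]: (47.67+30.95)/2 × 2 = 78.62
  [2→2.5]: (30.95+27.78)/2 × 0.5 = 14.6825
  [2.5→3.5]: (27.78+22.38)/2 × 1 = 25.08
  Sum = 118.3825 mg/L·h

AUC = 118 mg/L·h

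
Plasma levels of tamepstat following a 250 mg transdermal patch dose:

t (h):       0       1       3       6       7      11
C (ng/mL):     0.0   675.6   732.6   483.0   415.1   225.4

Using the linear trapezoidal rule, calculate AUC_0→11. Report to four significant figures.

Trapezoidal AUC_0→11:
  [0→1]: (0.0+675.6)/2 × 1 = 337.8
  [1→3]: (675.6+732.6)/2 × 2 = 1408.2
  [3→6]: (732.6+483.0)/2 × 3 = 1823.4
  [6→7]: (483.0+415.1)/2 × 1 = 449.05
  [7→11]: (415.1+225.4)/2 × 4 = 1281.0
  Sum = 5299.45 ng/mL·h

AUC = 5299 ng/mL·h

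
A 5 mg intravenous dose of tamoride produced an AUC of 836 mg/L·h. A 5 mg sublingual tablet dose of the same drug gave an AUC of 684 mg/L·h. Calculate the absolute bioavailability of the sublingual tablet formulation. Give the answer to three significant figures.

F = (AUC_ev / D_ev) / (AUC_iv / D_iv)
  = (684/5) / (836/5)
  = 136.8 / 167.2 = 0.8182

F = 0.818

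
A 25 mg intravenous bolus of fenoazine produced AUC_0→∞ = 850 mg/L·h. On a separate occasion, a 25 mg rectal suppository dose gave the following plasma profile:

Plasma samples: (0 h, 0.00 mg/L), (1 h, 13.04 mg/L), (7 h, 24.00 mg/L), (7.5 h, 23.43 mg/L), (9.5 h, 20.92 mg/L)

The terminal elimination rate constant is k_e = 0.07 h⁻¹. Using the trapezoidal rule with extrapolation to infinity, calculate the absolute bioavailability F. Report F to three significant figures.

F = 0.556

Trapezoidal AUC_0→9.5 (rectal suppository):
  [0→1]: (0.00+13.04)/2 × 1 = 6.52
  [1→7]: (13.04+24.00)/2 × 6 = 111.12
  [7→7.5]: (24.00+23.43)/2 × 0.5 = 11.8575
  [7.5→9.5]: (23.43+20.92)/2 × 2 = 44.35
  Sum = 173.8475 mg/L·h
Tail: C_last/k_e = 20.92/0.07 = 298.857
AUC_0→∞ (rectal suppository) = 173.8475 + 298.857 = 472.7045 mg/L·h
F = (AUC_ev/D_ev)/(AUC_iv/D_iv) = (472.7045/25)/(850/25) = 18.90818/34 = 0.5561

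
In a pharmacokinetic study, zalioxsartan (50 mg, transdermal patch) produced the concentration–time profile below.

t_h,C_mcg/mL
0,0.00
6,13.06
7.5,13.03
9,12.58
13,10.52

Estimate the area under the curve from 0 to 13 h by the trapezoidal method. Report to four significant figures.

AUC = 124.2 mcg/mL·h

Trapezoidal AUC_0→13:
  [0→6]: (0.00+13.06)/2 × 6 = 39.18
  [6→7.5]: (13.06+13.03)/2 × 1.5 = 19.5675
  [7.5→9]: (13.03+12.58)/2 × 1.5 = 19.2075
  [9→13]: (12.58+10.52)/2 × 4 = 46.2
  Sum = 124.155 mcg/mL·h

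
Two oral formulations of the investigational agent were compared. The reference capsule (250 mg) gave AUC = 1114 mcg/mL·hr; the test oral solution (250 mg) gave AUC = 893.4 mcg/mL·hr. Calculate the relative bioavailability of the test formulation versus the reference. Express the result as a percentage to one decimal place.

F_rel = (AUC_test/D_test) / (AUC_ref/D_ref)
      = (893.4/250) / (1114/250)
      = 3.5736 / 4.456 = 0.8020 = 80.20%

F_rel = 80.2%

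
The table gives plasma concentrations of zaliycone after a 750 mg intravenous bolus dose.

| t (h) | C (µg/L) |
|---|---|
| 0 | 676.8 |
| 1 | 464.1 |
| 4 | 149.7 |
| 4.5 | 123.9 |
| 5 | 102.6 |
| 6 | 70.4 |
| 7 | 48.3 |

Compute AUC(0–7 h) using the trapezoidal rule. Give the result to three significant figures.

Trapezoidal AUC_0→7:
  [0→1]: (676.8+464.1)/2 × 1 = 570.45
  [1→4]: (464.1+149.7)/2 × 3 = 920.7
  [4→4.5]: (149.7+123.9)/2 × 0.5 = 68.4
  [4.5→5]: (123.9+102.6)/2 × 0.5 = 56.625
  [5→6]: (102.6+70.4)/2 × 1 = 86.5
  [6→7]: (70.4+48.3)/2 × 1 = 59.35
  Sum = 1762.025 µg/L·h

AUC = 1760 µg/L·h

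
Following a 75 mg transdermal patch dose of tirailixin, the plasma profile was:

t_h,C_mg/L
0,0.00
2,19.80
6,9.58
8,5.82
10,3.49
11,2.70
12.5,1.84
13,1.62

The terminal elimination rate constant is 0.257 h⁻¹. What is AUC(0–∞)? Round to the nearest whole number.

Trapezoidal AUC_0→13:
  [0→2]: (0.00+19.80)/2 × 2 = 19.8
  [2→6]: (19.80+9.58)/2 × 4 = 58.76
  [6→8]: (9.58+5.82)/2 × 2 = 15.4
  [8→10]: (5.82+3.49)/2 × 2 = 9.31
  [10→11]: (3.49+2.70)/2 × 1 = 3.095
  [11→12.5]: (2.70+1.84)/2 × 1.5 = 3.405
  [12.5→13]: (1.84+1.62)/2 × 0.5 = 0.865
  Sum = 110.635 mg/L·h
Extrapolated tail: C_last / k_e = 1.62 / 0.257 = 6.304
AUC_0→∞ = 110.635 + 6.304 = 116.939 mg/L·h

AUC = 117 mg/L·h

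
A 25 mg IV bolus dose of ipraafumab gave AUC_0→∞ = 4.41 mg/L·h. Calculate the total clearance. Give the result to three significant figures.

CL = Dose_iv / AUC_0→∞
   = 25 / 4.41 = 5.66893 L/h

CL = 5.67 L/h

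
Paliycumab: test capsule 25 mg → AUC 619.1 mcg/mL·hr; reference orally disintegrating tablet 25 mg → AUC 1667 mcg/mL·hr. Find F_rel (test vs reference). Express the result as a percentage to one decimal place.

F_rel = (AUC_test/D_test) / (AUC_ref/D_ref)
      = (619.1/25) / (1667/25)
      = 24.764 / 66.68 = 0.3714 = 37.14%

F_rel = 37.1%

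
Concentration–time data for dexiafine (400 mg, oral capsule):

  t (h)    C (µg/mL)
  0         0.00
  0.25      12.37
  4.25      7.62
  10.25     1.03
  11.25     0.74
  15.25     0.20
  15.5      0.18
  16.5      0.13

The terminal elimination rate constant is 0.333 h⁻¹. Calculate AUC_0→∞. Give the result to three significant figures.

Trapezoidal AUC_0→16.5:
  [0→0.25]: (0.00+12.37)/2 × 0.25 = 1.54625
  [0.25→4.25]: (12.37+7.62)/2 × 4 = 39.98
  [4.25→10.25]: (7.62+1.03)/2 × 6 = 25.95
  [10.25→11.25]: (1.03+0.74)/2 × 1 = 0.885
  [11.25→15.25]: (0.74+0.20)/2 × 4 = 1.88
  [15.25→15.5]: (0.20+0.18)/2 × 0.25 = 0.0475
  [15.5→16.5]: (0.18+0.13)/2 × 1 = 0.155
  Sum = 70.44375 µg/mL·h
Extrapolated tail: C_last / k_e = 0.13 / 0.333 = 0.390
AUC_0→∞ = 70.44375 + 0.390 = 70.83375 µg/mL·h

AUC = 70.8 µg/mL·h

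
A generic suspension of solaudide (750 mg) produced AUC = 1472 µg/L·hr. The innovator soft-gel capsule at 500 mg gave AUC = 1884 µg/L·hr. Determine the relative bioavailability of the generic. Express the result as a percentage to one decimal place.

F_rel = 52.1%

F_rel = (AUC_test/D_test) / (AUC_ref/D_ref)
      = (1472/750) / (1884/500)
      = 1.96267 / 3.768 = 0.5209 = 52.09%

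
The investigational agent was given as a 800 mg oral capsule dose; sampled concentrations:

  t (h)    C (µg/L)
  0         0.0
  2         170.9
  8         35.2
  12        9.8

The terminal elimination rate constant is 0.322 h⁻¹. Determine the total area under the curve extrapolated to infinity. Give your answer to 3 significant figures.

AUC = 910 µg/L·h

Trapezoidal AUC_0→12:
  [0→2]: (0.0+170.9)/2 × 2 = 170.9
  [2→8]: (170.9+35.2)/2 × 6 = 618.3
  [8→12]: (35.2+9.8)/2 × 4 = 90.0
  Sum = 879.2 µg/L·h
Extrapolated tail: C_last / k_e = 9.8 / 0.322 = 30.435
AUC_0→∞ = 879.2 + 30.435 = 909.635 µg/L·h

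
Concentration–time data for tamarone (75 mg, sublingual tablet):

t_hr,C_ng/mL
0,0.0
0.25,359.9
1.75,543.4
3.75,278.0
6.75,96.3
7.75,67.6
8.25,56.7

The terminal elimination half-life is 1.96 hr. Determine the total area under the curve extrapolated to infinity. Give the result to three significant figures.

Trapezoidal AUC_0→8.25:
  [0→0.25]: (0.0+359.9)/2 × 0.25 = 44.9875
  [0.25→1.75]: (359.9+543.4)/2 × 1.5 = 677.475
  [1.75→3.75]: (543.4+278.0)/2 × 2 = 821.4
  [3.75→6.75]: (278.0+96.3)/2 × 3 = 561.45
  [6.75→7.75]: (96.3+67.6)/2 × 1 = 81.95
  [7.75→8.25]: (67.6+56.7)/2 × 0.5 = 31.075
  Sum = 2218.3375 ng/mL·hr
k_e = ln2 / t½ = 0.693147 / 1.96 = 0.3536 hr^-1
Extrapolated tail: C_last / k_e = 56.7 / 0.3536 = 160.351
AUC_0→∞ = 2218.3375 + 160.351 = 2378.6885 ng/mL·hr

AUC = 2380 ng/mL·hr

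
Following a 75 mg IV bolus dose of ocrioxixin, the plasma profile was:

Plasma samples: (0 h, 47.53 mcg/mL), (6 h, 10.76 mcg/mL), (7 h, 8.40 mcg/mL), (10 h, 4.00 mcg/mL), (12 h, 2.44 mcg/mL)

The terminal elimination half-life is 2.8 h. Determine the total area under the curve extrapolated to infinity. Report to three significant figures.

AUC = 219 mcg/mL·h

Trapezoidal AUC_0→12:
  [0→6]: (47.53+10.76)/2 × 6 = 174.87
  [6→7]: (10.76+8.40)/2 × 1 = 9.58
  [7→10]: (8.40+4.00)/2 × 3 = 18.6
  [10→12]: (4.00+2.44)/2 × 2 = 6.44
  Sum = 209.49 mcg/mL·h
k_e = ln2 / t½ = 0.693147 / 2.8 = 0.2476 h^-1
Extrapolated tail: C_last / k_e = 2.44 / 0.2476 = 9.855
AUC_0→∞ = 209.49 + 9.855 = 219.345 mcg/mL·h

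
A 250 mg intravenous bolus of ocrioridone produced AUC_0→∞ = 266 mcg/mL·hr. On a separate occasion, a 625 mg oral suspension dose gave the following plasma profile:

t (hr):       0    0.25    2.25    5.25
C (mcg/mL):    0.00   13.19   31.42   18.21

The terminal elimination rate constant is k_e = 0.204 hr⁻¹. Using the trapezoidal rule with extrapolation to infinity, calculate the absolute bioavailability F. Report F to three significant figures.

Trapezoidal AUC_0→5.25 (oral suspension):
  [0→0.25]: (0.00+13.19)/2 × 0.25 = 1.64875
  [0.25→2.25]: (13.19+31.42)/2 × 2 = 44.61
  [2.25→5.25]: (31.42+18.21)/2 × 3 = 74.445
  Sum = 120.70375 mcg/mL·hr
Tail: C_last/k_e = 18.21/0.204 = 89.265
AUC_0→∞ (oral suspension) = 120.70375 + 89.265 = 209.96875 mcg/mL·hr
F = (AUC_ev/D_ev)/(AUC_iv/D_iv) = (209.96875/625)/(266/250) = 0.33595/1.064 = 0.3157

F = 0.316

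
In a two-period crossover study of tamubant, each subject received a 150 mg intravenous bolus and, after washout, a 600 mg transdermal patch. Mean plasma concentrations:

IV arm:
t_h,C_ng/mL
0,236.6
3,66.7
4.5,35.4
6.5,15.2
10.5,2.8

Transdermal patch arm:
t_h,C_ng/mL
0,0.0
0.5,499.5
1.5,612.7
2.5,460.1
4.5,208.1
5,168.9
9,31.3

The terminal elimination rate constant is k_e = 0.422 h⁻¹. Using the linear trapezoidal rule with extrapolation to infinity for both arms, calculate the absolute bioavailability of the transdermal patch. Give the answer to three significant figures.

Trapezoidal AUC_0→10.5 (IV):
  [0→3]: (236.6+66.7)/2 × 3 = 454.95
  [3→4.5]: (66.7+35.4)/2 × 1.5 = 76.575
  [4.5→6.5]: (35.4+15.2)/2 × 2 = 50.6
  [6.5→10.5]: (15.2+2.8)/2 × 4 = 36.0
  Sum = 618.125 ng/mL·h
IV tail: 2.8/0.422 = 6.635; AUC_iv,0→∞ = 618.125 + 6.635 = 624.76 ng/mL·h
Trapezoidal AUC_0→9 (transdermal patch):
  [0→0.5]: (0.0+499.5)/2 × 0.5 = 124.875
  [0.5→1.5]: (499.5+612.7)/2 × 1 = 556.1
  [1.5→2.5]: (612.7+460.1)/2 × 1 = 536.4
  [2.5→4.5]: (460.1+208.1)/2 × 2 = 668.2
  [4.5→5]: (208.1+168.9)/2 × 0.5 = 94.25
  [5→9]: (168.9+31.3)/2 × 4 = 400.4
  Sum = 2380.225 ng/mL·h
transdermal patch tail: 31.3/0.422 = 74.171; AUC_ev,0→∞ = 2380.225 + 74.171 = 2454.396 ng/mL·h
F = (AUC_ev/D_ev)/(AUC_iv/D_iv) = (2454.396/600)/(624.76/150) = 4.09066/4.16507 = 0.9821

F = 0.982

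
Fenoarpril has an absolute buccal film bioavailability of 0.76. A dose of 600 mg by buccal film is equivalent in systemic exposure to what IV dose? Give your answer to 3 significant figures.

D_iv = 456 mg

Systemic exposure from an extravascular dose = F × D_ev, so the equivalent IV dose is F × D_ev.
D_iv = F × D_ev = 0.76 × 600 = 456 mg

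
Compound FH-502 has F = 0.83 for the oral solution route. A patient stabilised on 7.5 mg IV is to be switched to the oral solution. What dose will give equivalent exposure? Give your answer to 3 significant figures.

D_oral = 9.04 mg

For equal systemic exposure: F × D_ev = D_iv
D_ev = D_iv / F = 7.5 / 0.83 = 9.03614 mg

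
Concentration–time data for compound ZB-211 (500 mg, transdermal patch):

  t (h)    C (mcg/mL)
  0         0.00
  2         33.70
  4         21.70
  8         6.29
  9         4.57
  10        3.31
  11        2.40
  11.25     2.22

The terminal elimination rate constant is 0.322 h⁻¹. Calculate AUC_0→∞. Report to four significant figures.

Trapezoidal AUC_0→11.25:
  [0→2]: (0.00+33.70)/2 × 2 = 33.7
  [2→4]: (33.70+21.70)/2 × 2 = 55.4
  [4→8]: (21.70+6.29)/2 × 4 = 55.98
  [8→9]: (6.29+4.57)/2 × 1 = 5.43
  [9→10]: (4.57+3.31)/2 × 1 = 3.94
  [10→11]: (3.31+2.40)/2 × 1 = 2.855
  [11→11.25]: (2.40+2.22)/2 × 0.25 = 0.5775
  Sum = 157.8825 mcg/mL·h
Extrapolated tail: C_last / k_e = 2.22 / 0.322 = 6.894
AUC_0→∞ = 157.8825 + 6.894 = 164.7765 mcg/mL·h

AUC = 164.8 mcg/mL·h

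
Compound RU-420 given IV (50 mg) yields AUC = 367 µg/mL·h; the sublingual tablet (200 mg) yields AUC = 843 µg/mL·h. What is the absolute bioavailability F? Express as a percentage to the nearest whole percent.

F = 57%

F = (AUC_ev / D_ev) / (AUC_iv / D_iv)
  = (843/200) / (367/50)
  = 4.215 / 7.34 = 0.5743
  = 57.43%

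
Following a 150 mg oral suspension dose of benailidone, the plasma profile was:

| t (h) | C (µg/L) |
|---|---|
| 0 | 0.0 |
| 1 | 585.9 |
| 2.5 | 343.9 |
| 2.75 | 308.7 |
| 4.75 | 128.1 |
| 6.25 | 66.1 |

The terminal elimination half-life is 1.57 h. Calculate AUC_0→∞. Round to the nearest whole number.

AUC = 1804 µg/L·h

Trapezoidal AUC_0→6.25:
  [0→1]: (0.0+585.9)/2 × 1 = 292.95
  [1→2.5]: (585.9+343.9)/2 × 1.5 = 697.35
  [2.5→2.75]: (343.9+308.7)/2 × 0.25 = 81.575
  [2.75→4.75]: (308.7+128.1)/2 × 2 = 436.8
  [4.75→6.25]: (128.1+66.1)/2 × 1.5 = 145.65
  Sum = 1654.325 µg/L·h
k_e = ln2 / t½ = 0.693147 / 1.57 = 0.4415 h^-1
Extrapolated tail: C_last / k_e = 66.1 / 0.4415 = 149.717
AUC_0→∞ = 1654.325 + 149.717 = 1804.042 µg/L·h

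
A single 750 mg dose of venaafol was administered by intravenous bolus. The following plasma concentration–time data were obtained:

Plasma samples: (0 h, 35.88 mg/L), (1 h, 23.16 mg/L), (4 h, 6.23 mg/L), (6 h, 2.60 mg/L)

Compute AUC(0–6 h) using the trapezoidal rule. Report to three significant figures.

AUC = 82.4 mg/L·h

Trapezoidal AUC_0→6:
  [0→1]: (35.88+23.16)/2 × 1 = 29.52
  [1→4]: (23.16+6.23)/2 × 3 = 44.085
  [4→6]: (6.23+2.60)/2 × 2 = 8.83
  Sum = 82.435 mg/L·h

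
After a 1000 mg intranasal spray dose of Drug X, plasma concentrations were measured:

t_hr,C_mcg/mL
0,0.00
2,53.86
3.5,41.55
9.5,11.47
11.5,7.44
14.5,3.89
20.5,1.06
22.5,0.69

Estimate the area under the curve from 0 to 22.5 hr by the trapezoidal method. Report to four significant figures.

AUC = 337.0 mcg/mL·hr

Trapezoidal AUC_0→22.5:
  [0→2]: (0.00+53.86)/2 × 2 = 53.86
  [2→3.5]: (53.86+41.55)/2 × 1.5 = 71.5575
  [3.5→9.5]: (41.55+11.47)/2 × 6 = 159.06
  [9.5→11.5]: (11.47+7.44)/2 × 2 = 18.91
  [11.5→14.5]: (7.44+3.89)/2 × 3 = 16.995
  [14.5→20.5]: (3.89+1.06)/2 × 6 = 14.85
  [20.5→22.5]: (1.06+0.69)/2 × 2 = 1.75
  Sum = 336.9825 mcg/mL·hr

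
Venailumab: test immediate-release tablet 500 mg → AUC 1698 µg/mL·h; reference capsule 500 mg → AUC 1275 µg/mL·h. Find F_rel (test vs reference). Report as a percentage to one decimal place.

F_rel = 133.2%

F_rel = (AUC_test/D_test) / (AUC_ref/D_ref)
      = (1698/500) / (1275/500)
      = 3.396 / 2.55 = 1.3318 = 133.18%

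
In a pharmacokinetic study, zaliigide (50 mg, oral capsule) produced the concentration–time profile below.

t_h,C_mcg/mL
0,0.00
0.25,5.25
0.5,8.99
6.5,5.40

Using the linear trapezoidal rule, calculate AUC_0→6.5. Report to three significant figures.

Trapezoidal AUC_0→6.5:
  [0→0.25]: (0.00+5.25)/2 × 0.25 = 0.65625
  [0.25→0.5]: (5.25+8.99)/2 × 0.25 = 1.78
  [0.5→6.5]: (8.99+5.40)/2 × 6 = 43.17
  Sum = 45.60625 mcg/mL·h

AUC = 45.6 mcg/mL·h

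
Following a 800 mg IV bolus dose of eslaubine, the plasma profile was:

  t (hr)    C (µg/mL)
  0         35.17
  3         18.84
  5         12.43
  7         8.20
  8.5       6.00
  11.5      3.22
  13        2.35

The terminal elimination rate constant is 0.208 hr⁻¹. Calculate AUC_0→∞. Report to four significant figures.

Trapezoidal AUC_0→13:
  [0→3]: (35.17+18.84)/2 × 3 = 81.015
  [3→5]: (18.84+12.43)/2 × 2 = 31.27
  [5→7]: (12.43+8.20)/2 × 2 = 20.63
  [7→8.5]: (8.20+6.00)/2 × 1.5 = 10.65
  [8.5→11.5]: (6.00+3.22)/2 × 3 = 13.83
  [11.5→13]: (3.22+2.35)/2 × 1.5 = 4.1775
  Sum = 161.5725 µg/mL·hr
Extrapolated tail: C_last / k_e = 2.35 / 0.208 = 11.298
AUC_0→∞ = 161.5725 + 11.298 = 172.8705 µg/mL·hr

AUC = 172.9 µg/mL·hr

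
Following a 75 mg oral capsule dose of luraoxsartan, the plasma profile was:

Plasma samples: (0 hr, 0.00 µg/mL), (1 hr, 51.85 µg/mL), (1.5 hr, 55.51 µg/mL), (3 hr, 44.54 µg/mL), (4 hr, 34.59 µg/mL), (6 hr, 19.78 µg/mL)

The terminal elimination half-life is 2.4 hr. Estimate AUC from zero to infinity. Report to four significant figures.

Trapezoidal AUC_0→6:
  [0→1]: (0.00+51.85)/2 × 1 = 25.925
  [1→1.5]: (51.85+55.51)/2 × 0.5 = 26.84
  [1.5→3]: (55.51+44.54)/2 × 1.5 = 75.0375
  [3→4]: (44.54+34.59)/2 × 1 = 39.565
  [4→6]: (34.59+19.78)/2 × 2 = 54.37
  Sum = 221.7375 µg/mL·hr
k_e = ln2 / t½ = 0.693147 / 2.4 = 0.2888 hr^-1
Extrapolated tail: C_last / k_e = 19.78 / 0.2888 = 68.490
AUC_0→∞ = 221.7375 + 68.490 = 290.2275 µg/mL·hr

AUC = 290.2 µg/mL·hr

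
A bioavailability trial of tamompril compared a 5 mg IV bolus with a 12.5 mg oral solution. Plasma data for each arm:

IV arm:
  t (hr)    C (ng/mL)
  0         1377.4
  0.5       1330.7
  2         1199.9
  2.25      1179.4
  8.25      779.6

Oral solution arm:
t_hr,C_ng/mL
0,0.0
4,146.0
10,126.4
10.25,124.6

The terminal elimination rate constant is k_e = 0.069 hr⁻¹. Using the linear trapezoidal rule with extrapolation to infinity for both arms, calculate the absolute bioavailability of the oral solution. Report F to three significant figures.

Trapezoidal AUC_0→8.25 (IV):
  [0→0.5]: (1377.4+1330.7)/2 × 0.5 = 677.025
  [0.5→2]: (1330.7+1199.9)/2 × 1.5 = 1897.95
  [2→2.25]: (1199.9+1179.4)/2 × 0.25 = 297.4125
  [2.25→8.25]: (1179.4+779.6)/2 × 6 = 5877.0
  Sum = 8749.3875 ng/mL·hr
IV tail: 779.6/0.069 = 11298.551; AUC_iv,0→∞ = 8749.3875 + 11298.551 = 20047.9385 ng/mL·hr
Trapezoidal AUC_0→10.25 (oral solution):
  [0→4]: (0.0+146.0)/2 × 4 = 292.0
  [4→10]: (146.0+126.4)/2 × 6 = 817.2
  [10→10.25]: (126.4+124.6)/2 × 0.25 = 31.375
  Sum = 1140.575 ng/mL·hr
oral solution tail: 124.6/0.069 = 1805.797; AUC_ev,0→∞ = 1140.575 + 1805.797 = 2946.372 ng/mL·hr
F = (AUC_ev/D_ev)/(AUC_iv/D_iv) = (2946.372/12.5)/(20047.9385/5) = 235.70976/4009.5877 = 0.0588

F = 0.0588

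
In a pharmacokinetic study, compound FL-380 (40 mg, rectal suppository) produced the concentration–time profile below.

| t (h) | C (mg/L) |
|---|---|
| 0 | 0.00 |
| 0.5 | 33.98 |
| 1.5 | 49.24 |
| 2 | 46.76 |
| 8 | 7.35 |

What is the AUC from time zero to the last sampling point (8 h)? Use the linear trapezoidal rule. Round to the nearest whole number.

Trapezoidal AUC_0→8:
  [0→0.5]: (0.00+33.98)/2 × 0.5 = 8.495
  [0.5→1.5]: (33.98+49.24)/2 × 1 = 41.61
  [1.5→2]: (49.24+46.76)/2 × 0.5 = 24.0
  [2→8]: (46.76+7.35)/2 × 6 = 162.33
  Sum = 236.435 mg/L·h

AUC = 236 mg/L·h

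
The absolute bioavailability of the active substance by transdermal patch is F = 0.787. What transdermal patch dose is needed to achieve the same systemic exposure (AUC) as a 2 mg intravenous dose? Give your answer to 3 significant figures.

For equal systemic exposure: F × D_ev = D_iv
D_ev = D_iv / F = 2 / 0.787 = 2.5413 mg

D_transdermal = 2.54 mg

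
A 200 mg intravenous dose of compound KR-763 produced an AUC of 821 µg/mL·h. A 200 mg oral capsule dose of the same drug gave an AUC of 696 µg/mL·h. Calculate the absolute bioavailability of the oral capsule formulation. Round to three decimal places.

F = (AUC_ev / D_ev) / (AUC_iv / D_iv)
  = (696/200) / (821/200)
  = 3.48 / 4.105 = 0.8477

F = 0.848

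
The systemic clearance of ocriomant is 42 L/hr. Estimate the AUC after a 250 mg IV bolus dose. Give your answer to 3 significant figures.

AUC = 5.95 mg/L·hr

AUC_0→∞ = Dose_iv / CL
        = 250 / 42 = 5.95238 mg/L·hr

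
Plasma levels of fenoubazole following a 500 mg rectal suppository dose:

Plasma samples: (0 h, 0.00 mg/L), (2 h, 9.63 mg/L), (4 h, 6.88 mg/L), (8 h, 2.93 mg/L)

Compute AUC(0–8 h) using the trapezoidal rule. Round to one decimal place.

Trapezoidal AUC_0→8:
  [0→2]: (0.00+9.63)/2 × 2 = 9.63
  [2→4]: (9.63+6.88)/2 × 2 = 16.51
  [4→8]: (6.88+2.93)/2 × 4 = 19.62
  Sum = 45.76 mg/L·h

AUC = 45.8 mg/L·h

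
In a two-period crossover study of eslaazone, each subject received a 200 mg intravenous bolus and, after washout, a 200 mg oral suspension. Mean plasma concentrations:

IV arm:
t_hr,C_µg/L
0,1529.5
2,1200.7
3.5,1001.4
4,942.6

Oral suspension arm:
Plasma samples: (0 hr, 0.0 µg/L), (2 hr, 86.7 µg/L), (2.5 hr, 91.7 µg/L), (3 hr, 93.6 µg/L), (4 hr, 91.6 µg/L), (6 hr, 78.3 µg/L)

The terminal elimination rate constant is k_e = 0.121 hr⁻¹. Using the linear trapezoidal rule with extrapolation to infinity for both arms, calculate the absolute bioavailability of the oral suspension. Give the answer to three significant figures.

Trapezoidal AUC_0→4 (IV):
  [0→2]: (1529.5+1200.7)/2 × 2 = 2730.2
  [2→3.5]: (1200.7+1001.4)/2 × 1.5 = 1651.575
  [3.5→4]: (1001.4+942.6)/2 × 0.5 = 486.0
  Sum = 4867.775 µg/L·hr
IV tail: 942.6/0.121 = 7790.083; AUC_iv,0→∞ = 4867.775 + 7790.083 = 12657.858 µg/L·hr
Trapezoidal AUC_0→6 (oral suspension):
  [0→2]: (0.0+86.7)/2 × 2 = 86.7
  [2→2.5]: (86.7+91.7)/2 × 0.5 = 44.6
  [2.5→3]: (91.7+93.6)/2 × 0.5 = 46.325
  [3→4]: (93.6+91.6)/2 × 1 = 92.6
  [4→6]: (91.6+78.3)/2 × 2 = 169.9
  Sum = 440.125 µg/L·hr
oral suspension tail: 78.3/0.121 = 647.107; AUC_ev,0→∞ = 440.125 + 647.107 = 1087.232 µg/L·hr
F = (AUC_ev/D_ev)/(AUC_iv/D_iv) = (1087.232/200)/(12657.858/200) = 5.43616/63.28929 = 0.0859

F = 0.0859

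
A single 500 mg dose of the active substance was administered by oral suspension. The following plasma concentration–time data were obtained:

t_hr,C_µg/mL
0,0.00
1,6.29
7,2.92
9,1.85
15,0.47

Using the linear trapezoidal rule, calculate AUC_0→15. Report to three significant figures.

Trapezoidal AUC_0→15:
  [0→1]: (0.00+6.29)/2 × 1 = 3.145
  [1→7]: (6.29+2.92)/2 × 6 = 27.63
  [7→9]: (2.92+1.85)/2 × 2 = 4.77
  [9→15]: (1.85+0.47)/2 × 6 = 6.96
  Sum = 42.505 µg/mL·hr

AUC = 42.5 µg/mL·hr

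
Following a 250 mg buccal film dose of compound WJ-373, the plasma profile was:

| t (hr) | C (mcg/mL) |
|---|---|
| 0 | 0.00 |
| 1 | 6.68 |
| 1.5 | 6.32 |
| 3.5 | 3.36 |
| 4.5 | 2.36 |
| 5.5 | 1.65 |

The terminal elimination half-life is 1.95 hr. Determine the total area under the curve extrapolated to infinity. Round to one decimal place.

AUC = 25.8 mcg/mL·hr

Trapezoidal AUC_0→5.5:
  [0→1]: (0.00+6.68)/2 × 1 = 3.34
  [1→1.5]: (6.68+6.32)/2 × 0.5 = 3.25
  [1.5→3.5]: (6.32+3.36)/2 × 2 = 9.68
  [3.5→4.5]: (3.36+2.36)/2 × 1 = 2.86
  [4.5→5.5]: (2.36+1.65)/2 × 1 = 2.005
  Sum = 21.135 mcg/mL·hr
k_e = ln2 / t½ = 0.693147 / 1.95 = 0.3555 hr^-1
Extrapolated tail: C_last / k_e = 1.65 / 0.3555 = 4.641
AUC_0→∞ = 21.135 + 4.641 = 25.776 mcg/mL·hr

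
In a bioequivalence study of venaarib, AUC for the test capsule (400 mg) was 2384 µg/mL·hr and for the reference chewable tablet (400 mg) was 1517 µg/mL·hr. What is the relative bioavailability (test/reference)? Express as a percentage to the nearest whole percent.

F_rel = (AUC_test/D_test) / (AUC_ref/D_ref)
      = (2384/400) / (1517/400)
      = 5.96 / 3.7925 = 1.5715 = 157.15%

F_rel = 157%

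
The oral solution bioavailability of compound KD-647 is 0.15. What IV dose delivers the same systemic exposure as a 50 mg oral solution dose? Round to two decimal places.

D_iv = 7.50 mg

Systemic exposure from an extravascular dose = F × D_ev, so the equivalent IV dose is F × D_ev.
D_iv = F × D_ev = 0.15 × 50 = 7.5 mg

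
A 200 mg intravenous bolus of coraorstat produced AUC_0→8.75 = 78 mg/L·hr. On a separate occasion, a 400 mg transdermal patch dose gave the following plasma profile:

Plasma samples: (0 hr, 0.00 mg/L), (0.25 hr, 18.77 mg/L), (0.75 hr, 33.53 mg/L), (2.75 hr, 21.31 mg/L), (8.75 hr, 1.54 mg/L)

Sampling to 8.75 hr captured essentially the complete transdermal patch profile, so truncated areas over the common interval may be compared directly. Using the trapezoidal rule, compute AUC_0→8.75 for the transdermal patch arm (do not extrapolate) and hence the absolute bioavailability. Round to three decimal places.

Trapezoidal AUC_0→8.75 (transdermal patch):
  [0→0.25]: (0.00+18.77)/2 × 0.25 = 2.34625
  [0.25→0.75]: (18.77+33.53)/2 × 0.5 = 13.075
  [0.75→2.75]: (33.53+21.31)/2 × 2 = 54.84
  [2.75→8.75]: (21.31+1.54)/2 × 6 = 68.55
  Sum = 138.81125 mg/L·hr
F = (AUC_ev/D_ev)/(AUC_iv/D_iv) = (138.81125/400)/(78/200) = 0.347028/0.39 = 0.8898

F = 0.890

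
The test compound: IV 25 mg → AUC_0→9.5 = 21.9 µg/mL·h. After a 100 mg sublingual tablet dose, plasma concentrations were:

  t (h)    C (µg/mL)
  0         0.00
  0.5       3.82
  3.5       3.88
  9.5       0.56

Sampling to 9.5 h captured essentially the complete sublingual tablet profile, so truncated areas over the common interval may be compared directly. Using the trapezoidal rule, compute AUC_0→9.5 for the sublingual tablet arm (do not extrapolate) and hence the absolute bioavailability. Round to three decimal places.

Trapezoidal AUC_0→9.5 (sublingual tablet):
  [0→0.5]: (0.00+3.82)/2 × 0.5 = 0.955
  [0.5→3.5]: (3.82+3.88)/2 × 3 = 11.55
  [3.5→9.5]: (3.88+0.56)/2 × 6 = 13.32
  Sum = 25.825 µg/mL·h
F = (AUC_ev/D_ev)/(AUC_iv/D_iv) = (25.825/100)/(21.9/25) = 0.25825/0.876 = 0.2948

F = 0.295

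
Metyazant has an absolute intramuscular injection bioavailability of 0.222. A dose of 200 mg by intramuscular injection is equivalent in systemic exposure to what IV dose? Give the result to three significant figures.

D_iv = 44.4 mg

Systemic exposure from an extravascular dose = F × D_ev, so the equivalent IV dose is F × D_ev.
D_iv = F × D_ev = 0.222 × 200 = 44.4 mg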